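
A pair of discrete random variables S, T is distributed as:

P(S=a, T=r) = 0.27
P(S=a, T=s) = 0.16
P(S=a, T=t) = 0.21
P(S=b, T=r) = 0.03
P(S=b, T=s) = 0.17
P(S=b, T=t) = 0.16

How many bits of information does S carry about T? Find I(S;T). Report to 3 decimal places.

Marginals: p(S) = (0.6400, 0.3600), p(T) = (0.3000, 0.3300, 0.3700).
I(S;T) = H(S) + H(T) − H(S,T).
H(S) = 0.9427, H(T) = 1.5796, H(S,T) = 2.4152.
I(S;T) = 0.9427 + 1.5796 − 2.4152 = 0.107 bits.

0.107 bits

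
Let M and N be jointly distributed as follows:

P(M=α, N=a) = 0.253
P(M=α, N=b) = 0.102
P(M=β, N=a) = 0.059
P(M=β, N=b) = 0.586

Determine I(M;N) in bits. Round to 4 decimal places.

Marginals: p(M) = (0.3550, 0.6450), p(N) = (0.3120, 0.6880).
I(M;N) = Σ p(x,y)·log₂[p(x,y)/(p(x)p(y))].
  (α,a): 0.253·log₂(2.2842) = 0.30150
  (α,b): 0.102·log₂(0.4176) = -0.12849
  (β,a): 0.059·log₂(0.2932) = -0.10444
  (β,b): 0.586·log₂(1.3205) = 0.23506
Sum = 0.3036 bits.

0.3036 bits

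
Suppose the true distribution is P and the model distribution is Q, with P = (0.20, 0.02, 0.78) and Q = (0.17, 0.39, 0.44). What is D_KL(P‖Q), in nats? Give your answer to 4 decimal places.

0.4197 nats

D(P‖Q) = Σ p·ln(p/q).
  0.20·ln(0.20/0.17) = 0.03250
  0.02·ln(0.02/0.39) = -0.05941
  0.78·ln(0.78/0.44) = 0.44656
D(P‖Q) = 0.4197 nats.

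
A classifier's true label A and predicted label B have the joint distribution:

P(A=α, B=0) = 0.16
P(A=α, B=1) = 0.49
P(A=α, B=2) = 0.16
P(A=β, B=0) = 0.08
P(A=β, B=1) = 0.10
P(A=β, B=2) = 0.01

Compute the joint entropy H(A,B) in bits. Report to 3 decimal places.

H(A,B) = −Σ p(x,y)·log₂ p(x,y) over all 6 cells.
  cell (α,0): −0.16·log₂0.16 = 0.4230
  cell (α,1): −0.49·log₂0.49 = 0.5043
  cell (α,2): −0.16·log₂0.16 = 0.4230
  cell (β,0): −0.08·log₂0.08 = 0.2915
  cell (β,1): −0.10·log₂0.10 = 0.3322
  cell (β,2): −0.01·log₂0.01 = 0.0664
Sum = 2.040 bits.

2.040 bits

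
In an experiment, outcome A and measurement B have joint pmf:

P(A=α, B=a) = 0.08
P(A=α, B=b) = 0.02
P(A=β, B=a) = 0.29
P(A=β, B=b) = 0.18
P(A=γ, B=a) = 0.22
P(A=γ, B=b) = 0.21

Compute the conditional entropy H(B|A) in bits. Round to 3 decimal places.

0.953 bits

Marginals: p(A) = (0.1000, 0.4700, 0.4300), p(B) = (0.5900, 0.4100).
H(B|A) = Σ p(A) · H(B|A=·).
  A=α: p=0.1000, H(B|A=α) = 0.7219
  A=β: p=0.4700, H(B|A=β) = 0.9601
  A=γ: p=0.4300, H(B|A=γ) = 0.9996
Weighted sum = 0.953 bits.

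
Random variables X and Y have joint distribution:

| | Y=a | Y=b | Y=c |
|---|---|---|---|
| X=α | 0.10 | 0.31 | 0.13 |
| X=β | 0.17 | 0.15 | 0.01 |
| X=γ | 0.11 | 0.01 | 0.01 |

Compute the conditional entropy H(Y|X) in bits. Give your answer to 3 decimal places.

Marginals: p(X) = (0.5400, 0.3300, 0.1300), p(Y) = (0.3800, 0.4700, 0.1500).
H(Y|X) = Σ p(X) · H(Y|X=·).
  X=α: p=0.5400, H(Y|X=α) = 1.4048
  X=β: p=0.3300, H(Y|X=β) = 1.1629
  X=γ: p=0.1300, H(Y|X=γ) = 0.7732
Weighted sum = 1.243 bits.

1.243 bits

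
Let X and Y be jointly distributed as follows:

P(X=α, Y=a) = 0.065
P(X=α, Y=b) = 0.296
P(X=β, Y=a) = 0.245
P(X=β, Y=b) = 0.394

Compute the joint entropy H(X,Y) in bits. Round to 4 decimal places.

1.8028 bits

H(X,Y) = −Σ p(x,y)·log₂ p(x,y) over all 4 cells.
  cell (α,a): −0.065·log₂0.065 = 0.25632
  cell (α,b): −0.296·log₂0.296 = 0.51987
  cell (β,a): −0.245·log₂0.245 = 0.49714
  cell (β,b): −0.394·log₂0.394 = 0.52943
Sum = 1.8028 bits.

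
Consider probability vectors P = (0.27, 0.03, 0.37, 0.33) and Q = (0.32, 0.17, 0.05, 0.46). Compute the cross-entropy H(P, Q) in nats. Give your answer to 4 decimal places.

H(P,Q) = −Σ p·ln q.
  −0.27·ln(0.32) = 0.30765
  −0.03·ln(0.17) = 0.05316
  −0.37·ln(0.05) = 1.10842
  −0.33·ln(0.46) = 0.25625
H(P,Q) = 1.7255 nats.

1.7255 nats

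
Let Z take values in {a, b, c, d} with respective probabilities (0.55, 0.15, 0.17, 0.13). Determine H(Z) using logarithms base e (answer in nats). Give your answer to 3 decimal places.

1.180 nats

H(Z) = −Σ p·ln p.
  −(0.55)·ln(0.55) = 0.3288
  −(0.15)·ln(0.15) = 0.2846
  −(0.17)·ln(0.17) = 0.3012
  −(0.13)·ln(0.13) = 0.2652
Sum: 0.3288 + 0.2846 + 0.3012 + 0.2652 = 1.180 nats.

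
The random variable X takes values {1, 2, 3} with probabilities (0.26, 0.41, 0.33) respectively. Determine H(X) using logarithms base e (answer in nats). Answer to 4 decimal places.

1.0817 nats

H(X) = −Σ p·ln p.
  −(0.26)·ln(0.26) = 0.35024
  −(0.41)·ln(0.41) = 0.36556
  −(0.33)·ln(0.33) = 0.36586
Sum: 0.35024 + 0.36556 + 0.36586 = 1.0817 nats.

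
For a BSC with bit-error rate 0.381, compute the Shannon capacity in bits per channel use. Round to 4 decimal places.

Binary symmetric channel: C = 1 − h₂(ε) where h₂ is the binary entropy function.
h₂(0.381) = −0.381·log₂0.381 − 0.619·log₂0.619 = 0.9587.
C = 1 − 0.9587 = 0.0413 bits per channel use.

0.0413 bits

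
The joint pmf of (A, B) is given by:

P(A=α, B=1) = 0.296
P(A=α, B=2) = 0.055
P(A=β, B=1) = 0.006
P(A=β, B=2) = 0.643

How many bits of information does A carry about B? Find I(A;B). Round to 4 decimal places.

0.6147 bits

Marginals: p(A) = (0.3510, 0.6490), p(B) = (0.3020, 0.6980).
I(A;B) = H(A) + H(B) − H(A,B).
H(A) = 0.9350, H(B) = 0.8837, H(A,B) = 1.2040.
I(A;B) = 0.9350 + 0.8837 − 1.2040 = 0.6147 bits.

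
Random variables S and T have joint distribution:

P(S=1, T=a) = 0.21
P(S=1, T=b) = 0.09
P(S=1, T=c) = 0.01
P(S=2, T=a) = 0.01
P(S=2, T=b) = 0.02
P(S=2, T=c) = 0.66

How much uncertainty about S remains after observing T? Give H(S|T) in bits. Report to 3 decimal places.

Marginals: p(S) = (0.3100, 0.6900), p(T) = (0.2200, 0.1100, 0.6700).
H(S|T) = Σ p(T) · H(S|T=·).
  T=a: p=0.2200, H(S|T=a) = 0.2668
  T=b: p=0.1100, H(S|T=b) = 0.6840
  T=c: p=0.6700, H(S|T=c) = 0.1119
Weighted sum = 0.209 bits.

0.209 bits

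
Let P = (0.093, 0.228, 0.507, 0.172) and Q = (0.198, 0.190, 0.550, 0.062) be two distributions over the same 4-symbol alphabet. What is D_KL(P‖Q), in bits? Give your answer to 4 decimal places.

0.1522 bits

D(P‖Q) = Σ p·log₂(p/q).
  0.093·log₂(0.093/0.198) = -0.10139
  0.228·log₂(0.228/0.190) = 0.05997
  0.507·log₂(0.507/0.550) = -0.05955
  0.172·log₂(0.172/0.062) = 0.25320
D(P‖Q) = 0.1522 bits.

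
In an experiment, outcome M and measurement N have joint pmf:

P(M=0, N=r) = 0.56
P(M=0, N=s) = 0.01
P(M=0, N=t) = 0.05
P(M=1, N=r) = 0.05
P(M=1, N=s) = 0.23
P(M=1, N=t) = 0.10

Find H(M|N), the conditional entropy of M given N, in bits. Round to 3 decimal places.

0.447 bits

Marginals: p(M) = (0.6200, 0.3800), p(N) = (0.6100, 0.2400, 0.1500).
H(M|N) = Σ p(N) · H(M|N=·).
  N=r: p=0.6100, H(M|N=r) = 0.4091
  N=s: p=0.2400, H(M|N=s) = 0.2499
  N=t: p=0.1500, H(M|N=t) = 0.9183
Weighted sum = 0.447 bits.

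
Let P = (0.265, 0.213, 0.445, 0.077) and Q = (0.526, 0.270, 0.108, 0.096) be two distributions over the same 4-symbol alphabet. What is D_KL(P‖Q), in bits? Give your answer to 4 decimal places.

0.5496 bits

D(P‖Q) = Σ p·log₂(p/q).
  0.265·log₂(0.265/0.526) = -0.26210
  0.213·log₂(0.213/0.270) = -0.07287
  0.445·log₂(0.445/0.108) = 0.90903
  0.077·log₂(0.077/0.096) = -0.02450
D(P‖Q) = 0.5496 bits.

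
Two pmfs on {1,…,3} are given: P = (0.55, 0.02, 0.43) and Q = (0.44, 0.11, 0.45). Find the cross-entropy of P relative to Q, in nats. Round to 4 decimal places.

0.8390 nats

H(P,Q) = −Σ p·ln q.
  −0.55·ln(0.44) = 0.45154
  −0.02·ln(0.11) = 0.04415
  −0.43·ln(0.45) = 0.34336
H(P,Q) = 0.8390 nats.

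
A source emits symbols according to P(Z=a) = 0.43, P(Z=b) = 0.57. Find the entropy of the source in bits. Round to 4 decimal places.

H(Z) = −Σ p·log₂ p.
  −(0.43)·log₂(0.43) = 0.52356
  −(0.57)·log₂(0.57) = 0.46225
Sum: 0.52356 + 0.46225 = 0.9858 bits.

0.9858 bits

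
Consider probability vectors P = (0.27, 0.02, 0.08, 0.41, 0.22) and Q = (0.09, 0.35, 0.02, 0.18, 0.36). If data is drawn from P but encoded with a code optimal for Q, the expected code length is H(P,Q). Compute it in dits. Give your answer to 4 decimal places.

H(P,Q) = −Σ p·log₁₀ q.
  −0.27·log₁₀(0.09) = 0.28235
  −0.02·log₁₀(0.35) = 0.00912
  −0.08·log₁₀(0.02) = 0.13592
  −0.41·log₁₀(0.18) = 0.30534
  −0.22·log₁₀(0.36) = 0.09761
H(P,Q) = 0.8303 dits.

0.8303 dits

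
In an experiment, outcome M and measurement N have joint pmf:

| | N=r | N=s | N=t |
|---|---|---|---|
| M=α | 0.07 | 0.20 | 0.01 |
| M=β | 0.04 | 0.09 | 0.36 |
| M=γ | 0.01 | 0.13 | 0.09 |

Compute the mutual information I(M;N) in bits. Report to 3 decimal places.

Marginals: p(M) = (0.2800, 0.4900, 0.2300), p(N) = (0.1200, 0.4200, 0.4600).
I(M;N) = H(M) + H(N) − H(M,N).
H(M) = 1.5062, H(N) = 1.4080, H(M,N) = 2.5901.
I(M;N) = 1.5062 + 1.4080 − 2.5901 = 0.324 bits.

0.324 bits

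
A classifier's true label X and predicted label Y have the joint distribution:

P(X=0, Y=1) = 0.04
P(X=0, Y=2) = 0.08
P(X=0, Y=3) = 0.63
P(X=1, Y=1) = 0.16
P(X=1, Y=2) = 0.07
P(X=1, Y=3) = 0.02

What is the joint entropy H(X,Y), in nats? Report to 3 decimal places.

1.179 nats

H(X,Y) = −Σ p(x,y)·ln p(x,y) over all 6 cells.
  cell (0,1): −0.04·ln0.04 = 0.1288
  cell (0,2): −0.08·ln0.08 = 0.2021
  cell (0,3): −0.63·ln0.63 = 0.2911
  cell (1,1): −0.16·ln0.16 = 0.2932
  cell (1,2): −0.07·ln0.07 = 0.1861
  cell (1,3): −0.02·ln0.02 = 0.0782
Sum = 1.179 nats.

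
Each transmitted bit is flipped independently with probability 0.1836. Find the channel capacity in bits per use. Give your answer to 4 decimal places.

0.3121 bits

Binary symmetric channel: C = 1 − h₂(ε) where h₂ is the binary entropy function.
h₂(0.1836) = −0.1836·log₂0.1836 − 0.8164·log₂0.8164 = 0.6879.
C = 1 − 0.6879 = 0.3121 bits per channel use.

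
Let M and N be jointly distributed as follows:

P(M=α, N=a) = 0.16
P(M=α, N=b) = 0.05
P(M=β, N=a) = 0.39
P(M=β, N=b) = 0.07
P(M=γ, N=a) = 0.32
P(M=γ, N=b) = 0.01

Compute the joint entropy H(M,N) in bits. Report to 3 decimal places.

H(M,N) = −Σ p(x,y)·log₂ p(x,y) over all 6 cells.
  cell (α,a): −0.16·log₂0.16 = 0.4230
  cell (α,b): −0.05·log₂0.05 = 0.2161
  cell (β,a): −0.39·log₂0.39 = 0.5298
  cell (β,b): −0.07·log₂0.07 = 0.2686
  cell (γ,a): −0.32·log₂0.32 = 0.5260
  cell (γ,b): −0.01·log₂0.01 = 0.0664
Sum = 2.030 bits.

2.030 bits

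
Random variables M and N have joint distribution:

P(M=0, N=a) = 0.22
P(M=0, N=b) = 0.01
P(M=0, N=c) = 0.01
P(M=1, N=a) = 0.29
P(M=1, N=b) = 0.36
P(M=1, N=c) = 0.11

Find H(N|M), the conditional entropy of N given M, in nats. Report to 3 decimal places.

Marginals: p(M) = (0.2400, 0.7600), p(N) = (0.5100, 0.3700, 0.1200).
H(N|M) = Σ p(M) · H(N|M=·).
  M=0: p=0.2400, H(N|M=0) = 0.3446
  M=1: p=0.7600, H(N|M=1) = 1.0013
Weighted sum = 0.844 nats.

0.844 nats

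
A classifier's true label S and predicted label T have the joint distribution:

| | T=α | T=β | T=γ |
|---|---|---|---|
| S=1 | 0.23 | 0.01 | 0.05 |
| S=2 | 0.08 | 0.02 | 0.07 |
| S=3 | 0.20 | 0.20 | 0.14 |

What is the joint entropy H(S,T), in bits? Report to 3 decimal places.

2.769 bits

H(S,T) = −Σ p(x,y)·log₂ p(x,y) over all 9 cells.
  cell (1,α): −0.23·log₂0.23 = 0.4877
  cell (1,β): −0.01·log₂0.01 = 0.0664
  cell (1,γ): −0.05·log₂0.05 = 0.2161
  cell (2,α): −0.08·log₂0.08 = 0.2915
  cell (2,β): −0.02·log₂0.02 = 0.1129
  cell (2,γ): −0.07·log₂0.07 = 0.2686
  cell (3,α): −0.20·log₂0.20 = 0.4644
  cell (3,β): −0.20·log₂0.20 = 0.4644
  cell (3,γ): −0.14·log₂0.14 = 0.3971
Sum = 2.769 bits.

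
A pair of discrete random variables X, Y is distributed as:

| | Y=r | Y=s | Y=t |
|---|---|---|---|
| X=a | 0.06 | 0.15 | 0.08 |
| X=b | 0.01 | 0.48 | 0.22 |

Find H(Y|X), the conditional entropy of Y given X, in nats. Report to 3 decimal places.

Chain rule: H(Y|X) = H(X,Y) − H(X).
Marginals: p(X) = (0.2900, 0.7100), p(Y) = (0.0700, 0.6300, 0.3000).
H(X,Y) = 1.3869 nats; H(X) = 0.6022 nats.
H(Y|X) = 1.3869 − 0.6022 = 0.785 nats.

0.785 nats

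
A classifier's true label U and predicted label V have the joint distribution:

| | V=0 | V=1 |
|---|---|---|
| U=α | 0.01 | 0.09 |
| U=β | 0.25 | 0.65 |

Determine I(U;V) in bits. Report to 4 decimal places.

0.0127 bits

Marginals: p(U) = (0.1000, 0.9000), p(V) = (0.2600, 0.7400).
I(U;V) = Σ p(x,y)·log₂[p(x,y)/(p(x)p(y))].
  (α,0): 0.01·log₂(0.3846) = -0.01379
  (α,1): 0.09·log₂(1.2162) = 0.02542
  (β,0): 0.25·log₂(1.0684) = 0.02385
  (β,1): 0.65·log₂(0.9760) = -0.02280
Sum = 0.0127 bits.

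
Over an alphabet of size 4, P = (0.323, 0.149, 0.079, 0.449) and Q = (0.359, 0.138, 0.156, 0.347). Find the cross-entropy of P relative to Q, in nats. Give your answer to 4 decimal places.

H(P,Q) = −Σ p·ln q.
  −0.323·ln(0.359) = 0.33089
  −0.149·ln(0.138) = 0.29509
  −0.079·ln(0.156) = 0.14677
  −0.449·ln(0.347) = 0.47524
H(P,Q) = 1.2480 nats.

1.2480 nats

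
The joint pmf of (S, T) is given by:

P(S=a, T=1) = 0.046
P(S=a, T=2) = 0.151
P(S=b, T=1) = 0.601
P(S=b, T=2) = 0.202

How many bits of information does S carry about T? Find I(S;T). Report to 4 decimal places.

Marginals: p(S) = (0.1970, 0.8030), p(T) = (0.6470, 0.3530).
I(S;T) = Σ p(x,y)·log₂[p(x,y)/(p(x)p(y))].
  (a,1): 0.046·log₂(0.3609) = -0.06764
  (a,2): 0.151·log₂(2.1714) = 0.16891
  (b,1): 0.601·log₂(1.1568) = 0.12629
  (b,2): 0.202·log₂(0.7126) = -0.09873
Sum = 0.1288 bits.

0.1288 bits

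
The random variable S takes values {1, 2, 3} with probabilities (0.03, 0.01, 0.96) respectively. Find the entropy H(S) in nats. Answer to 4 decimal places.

0.1904 nats

H(S) = −Σ p·ln p.
  −(0.03)·ln(0.03) = 0.10520
  −(0.01)·ln(0.01) = 0.04605
  −(0.96)·ln(0.96) = 0.03919
Sum: 0.10520 + 0.04605 + 0.03919 = 0.1904 nats.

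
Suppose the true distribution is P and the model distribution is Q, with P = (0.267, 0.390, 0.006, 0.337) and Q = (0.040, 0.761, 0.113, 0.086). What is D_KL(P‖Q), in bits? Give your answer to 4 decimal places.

D(P‖Q) = Σ p·log₂(p/q).
  0.267·log₂(0.267/0.040) = 0.73125
  0.390·log₂(0.390/0.761) = -0.37612
  0.006·log₂(0.006/0.113) = -0.02541
  0.337·log₂(0.337/0.086) = 0.66400
D(P‖Q) = 0.9937 bits.

0.9937 bits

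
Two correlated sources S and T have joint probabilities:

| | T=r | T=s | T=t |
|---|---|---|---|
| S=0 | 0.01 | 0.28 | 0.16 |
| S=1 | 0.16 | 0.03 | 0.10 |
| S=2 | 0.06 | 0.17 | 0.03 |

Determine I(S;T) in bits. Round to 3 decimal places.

0.315 bits

Marginals: p(S) = (0.4500, 0.2900, 0.2600), p(T) = (0.2300, 0.4800, 0.2900).
I(S;T) = Σ p(x,y)·log₂[p(x,y)/(p(x)p(y))].
  (0,r): 0.01·log₂(0.0966) = -0.0337
  (0,s): 0.28·log₂(1.2963) = 0.1048
  (0,t): 0.16·log₂(1.2261) = 0.0470
  (1,r): 0.16·log₂(2.3988) = 0.2020
  (1,s): 0.03·log₂(0.2155) = -0.0664
  (1,t): 0.10·log₂(1.1891) = 0.0250
  (2,r): 0.06·log₂(1.0033) = 0.0003
  (2,s): 0.17·log₂(1.3622) = 0.0758
  (2,t): 0.03·log₂(0.3979) = -0.0399
Sum = 0.315 bits.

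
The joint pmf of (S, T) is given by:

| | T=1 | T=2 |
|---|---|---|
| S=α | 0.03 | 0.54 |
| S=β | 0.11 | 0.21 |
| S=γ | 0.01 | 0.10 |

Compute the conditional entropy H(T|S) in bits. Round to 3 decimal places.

Chain rule: H(T|S) = H(S,T) − H(S).
Marginals: p(S) = (0.5700, 0.3200, 0.1100), p(T) = (0.1500, 0.8500).
H(S,T) = 1.8536 bits; H(S) = 1.3386 bits.
H(T|S) = 1.8536 − 1.3386 = 0.515 bits.

0.515 bits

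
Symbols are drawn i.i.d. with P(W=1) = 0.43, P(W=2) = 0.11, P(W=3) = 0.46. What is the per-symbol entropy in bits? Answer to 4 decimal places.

H(W) = −Σ p·log₂ p.
  −(0.43)·log₂(0.43) = 0.52356
  −(0.11)·log₂(0.11) = 0.35029
  −(0.46)·log₂(0.46) = 0.51534
Sum: 0.52356 + 0.35029 + 0.51534 = 1.3892 bits.

1.3892 bits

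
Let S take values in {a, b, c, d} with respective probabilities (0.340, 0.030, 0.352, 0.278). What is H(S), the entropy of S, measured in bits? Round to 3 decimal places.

H(S) = −Σ p·log₂ p.
  −(0.340)·log₂(0.340) = 0.5292
  −(0.030)·log₂(0.030) = 0.1518
  −(0.352)·log₂(0.352) = 0.5302
  −(0.278)·log₂(0.278) = 0.5134
Sum: 0.5292 + 0.1518 + 0.5302 + 0.5134 = 1.725 bits.

1.725 bits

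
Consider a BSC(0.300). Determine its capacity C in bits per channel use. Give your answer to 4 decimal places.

Binary symmetric channel: C = 1 − h₂(ε) where h₂ is the binary entropy function.
h₂(0.300) = −0.300·log₂0.300 − 0.700·log₂0.700 = 0.8813.
C = 1 − 0.8813 = 0.1187 bits per channel use.

0.1187 bits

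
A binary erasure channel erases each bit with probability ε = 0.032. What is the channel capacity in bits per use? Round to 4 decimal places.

Binary erasure channel: capacity C = 1 − ε.
C = 1 − 0.032 = 0.9680 bits per channel use.

0.9680 bits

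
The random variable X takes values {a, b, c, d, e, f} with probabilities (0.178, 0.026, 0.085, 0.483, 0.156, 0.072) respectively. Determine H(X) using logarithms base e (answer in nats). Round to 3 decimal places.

1.442 nats

H(X) = −Σ p·ln p.
  −(0.178)·ln(0.178) = 0.3072
  −(0.026)·ln(0.026) = 0.0949
  −(0.085)·ln(0.085) = 0.2095
  −(0.483)·ln(0.483) = 0.3515
  −(0.156)·ln(0.156) = 0.2898
  −(0.072)·ln(0.072) = 0.1894
Sum: 0.3072 + 0.0949 + 0.2095 + 0.3515 + 0.2898 + 0.1894 = 1.442 nats.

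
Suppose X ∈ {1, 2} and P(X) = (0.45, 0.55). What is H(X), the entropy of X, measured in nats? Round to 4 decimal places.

H(X) = −Σ p·ln p.
  −(0.45)·ln(0.45) = 0.35933
  −(0.55)·ln(0.55) = 0.32881
Sum: 0.35933 + 0.32881 = 0.6881 nats.

0.6881 nats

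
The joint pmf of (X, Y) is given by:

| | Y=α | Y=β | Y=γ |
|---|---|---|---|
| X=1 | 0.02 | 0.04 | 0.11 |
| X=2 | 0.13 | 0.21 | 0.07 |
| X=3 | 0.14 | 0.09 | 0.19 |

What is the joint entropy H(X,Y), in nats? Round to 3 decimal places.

H(X,Y) = −Σ p(x,y)·ln p(x,y) over all 9 cells.
  cell (1,α): −0.02·ln0.02 = 0.0782
  cell (1,β): −0.04·ln0.04 = 0.1288
  cell (1,γ): −0.11·ln0.11 = 0.2428
  cell (2,α): −0.13·ln0.13 = 0.2652
  cell (2,β): −0.21·ln0.21 = 0.3277
  cell (2,γ): −0.07·ln0.07 = 0.1861
  cell (3,α): −0.14·ln0.14 = 0.2753
  cell (3,β): −0.09·ln0.09 = 0.2167
  cell (3,γ): −0.19·ln0.19 = 0.3155
Sum = 2.036 nats.

2.036 nats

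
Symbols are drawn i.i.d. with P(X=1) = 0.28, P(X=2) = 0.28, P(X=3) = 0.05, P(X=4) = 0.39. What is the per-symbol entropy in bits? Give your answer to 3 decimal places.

1.774 bits

H(X) = −Σ p·log₂ p.
  −(0.28)·log₂(0.28) = 0.5142
  −(0.28)·log₂(0.28) = 0.5142
  −(0.05)·log₂(0.05) = 0.2161
  −(0.39)·log₂(0.39) = 0.5298
Sum: 0.5142 + 0.5142 + 0.2161 + 0.5298 = 1.774 bits.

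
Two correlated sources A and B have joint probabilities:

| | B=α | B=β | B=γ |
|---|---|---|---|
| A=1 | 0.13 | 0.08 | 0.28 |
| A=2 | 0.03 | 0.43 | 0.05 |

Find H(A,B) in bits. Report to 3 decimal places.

H(A,B) = −Σ p(x,y)·log₂ p(x,y) over all 6 cells.
  cell (1,α): −0.13·log₂0.13 = 0.3826
  cell (1,β): −0.08·log₂0.08 = 0.2915
  cell (1,γ): −0.28·log₂0.28 = 0.5142
  cell (2,α): −0.03·log₂0.03 = 0.1518
  cell (2,β): −0.43·log₂0.43 = 0.5236
  cell (2,γ): −0.05·log₂0.05 = 0.2161
Sum = 2.080 bits.

2.080 bits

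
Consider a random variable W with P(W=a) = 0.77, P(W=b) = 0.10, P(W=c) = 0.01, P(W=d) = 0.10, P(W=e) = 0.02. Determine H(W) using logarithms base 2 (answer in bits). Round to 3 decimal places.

H(W) = −Σ p·log₂ p.
  −(0.77)·log₂(0.77) = 0.2903
  −(0.10)·log₂(0.10) = 0.3322
  −(0.01)·log₂(0.01) = 0.0664
  −(0.10)·log₂(0.10) = 0.3322
  −(0.02)·log₂(0.02) = 0.1129
Sum: 0.2903 + 0.3322 + 0.0664 + 0.3322 + 0.1129 = 1.134 bits.

1.134 bits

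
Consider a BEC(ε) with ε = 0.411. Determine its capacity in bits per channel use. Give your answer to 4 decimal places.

Binary erasure channel: capacity C = 1 − ε.
C = 1 − 0.411 = 0.5890 bits per channel use.

0.5890 bits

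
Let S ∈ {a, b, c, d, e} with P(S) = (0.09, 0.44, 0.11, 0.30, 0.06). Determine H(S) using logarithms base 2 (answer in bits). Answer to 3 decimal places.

1.949 bits

H(S) = −Σ p·log₂ p.
  −(0.09)·log₂(0.09) = 0.3127
  −(0.44)·log₂(0.44) = 0.5211
  −(0.11)·log₂(0.11) = 0.3503
  −(0.30)·log₂(0.30) = 0.5211
  −(0.06)·log₂(0.06) = 0.2435
Sum: 0.3127 + 0.5211 + 0.3503 + 0.5211 + 0.2435 = 1.949 bits.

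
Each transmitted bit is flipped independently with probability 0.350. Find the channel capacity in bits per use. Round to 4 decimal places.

0.0659 bits

Binary symmetric channel: C = 1 − h₂(ε) where h₂ is the binary entropy function.
h₂(0.350) = −0.350·log₂0.350 − 0.650·log₂0.650 = 0.9341.
C = 1 − 0.9341 = 0.0659 bits per channel use.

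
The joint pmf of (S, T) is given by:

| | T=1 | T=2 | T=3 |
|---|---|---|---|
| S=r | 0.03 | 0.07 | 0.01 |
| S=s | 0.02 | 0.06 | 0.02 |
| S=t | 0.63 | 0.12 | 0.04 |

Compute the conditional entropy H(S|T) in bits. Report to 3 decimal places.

0.782 bits

Marginals: p(S) = (0.1100, 0.1000, 0.7900), p(T) = (0.6800, 0.2500, 0.0700).
H(S|T) = Σ p(T) · H(S|T=·).
  T=1: p=0.6800, H(S|T=1) = 0.4504
  T=2: p=0.2500, H(S|T=2) = 1.5166
  T=3: p=0.0700, H(S|T=3) = 1.3788
Weighted sum = 0.782 bits.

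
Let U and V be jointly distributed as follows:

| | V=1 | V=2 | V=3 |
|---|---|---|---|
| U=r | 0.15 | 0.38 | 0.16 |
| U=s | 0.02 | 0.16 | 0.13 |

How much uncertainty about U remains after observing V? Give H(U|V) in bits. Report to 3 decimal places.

0.850 bits

Marginals: p(U) = (0.6900, 0.3100), p(V) = (0.1700, 0.5400, 0.2900).
H(U|V) = Σ p(V) · H(U|V=·).
  V=1: p=0.1700, H(U|V=1) = 0.5226
  V=2: p=0.5400, H(U|V=2) = 0.8767
  V=3: p=0.2900, H(U|V=3) = 0.9923
Weighted sum = 0.850 bits.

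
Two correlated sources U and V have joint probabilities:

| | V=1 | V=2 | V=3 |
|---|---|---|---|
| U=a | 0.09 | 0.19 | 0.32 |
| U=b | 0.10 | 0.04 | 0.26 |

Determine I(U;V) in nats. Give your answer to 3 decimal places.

Marginals: p(U) = (0.6000, 0.4000), p(V) = (0.1900, 0.2300, 0.5800).
I(U;V) = Σ p(x,y)·ln[p(x,y)/(p(x)p(y))].
  (a,1): 0.09·ln(0.7895) = -0.0213
  (a,2): 0.19·ln(1.3768) = 0.0608
  (a,3): 0.32·ln(0.9195) = -0.0268
  (b,1): 0.10·ln(1.3158) = 0.0274
  (b,2): 0.04·ln(0.4348) = -0.0333
  (b,3): 0.26·ln(1.1207) = 0.0296
Sum = 0.036 nats.

0.036 nats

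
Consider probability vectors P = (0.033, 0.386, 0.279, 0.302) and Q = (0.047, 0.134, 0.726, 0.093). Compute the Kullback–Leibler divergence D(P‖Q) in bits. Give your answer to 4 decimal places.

D(P‖Q) = Σ p·log₂(p/q).
  0.033·log₂(0.033/0.047) = -0.01684
  0.386·log₂(0.386/0.134) = 0.58918
  0.279·log₂(0.279/0.726) = -0.38494
  0.302·log₂(0.302/0.093) = 0.51317
D(P‖Q) = 0.7006 bits.

0.7006 bits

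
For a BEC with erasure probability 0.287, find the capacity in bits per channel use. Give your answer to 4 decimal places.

Binary erasure channel: capacity C = 1 − ε.
C = 1 − 0.287 = 0.7130 bits per channel use.

0.7130 bits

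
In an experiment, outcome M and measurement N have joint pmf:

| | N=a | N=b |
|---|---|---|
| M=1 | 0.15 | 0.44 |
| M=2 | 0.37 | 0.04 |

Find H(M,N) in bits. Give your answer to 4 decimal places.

1.6482 bits

H(M,N) = −Σ p(x,y)·log₂ p(x,y) over all 4 cells.
  cell (1,a): −0.15·log₂0.15 = 0.41054
  cell (1,b): −0.44·log₂0.44 = 0.52115
  cell (2,a): −0.37·log₂0.37 = 0.53073
  cell (2,b): −0.04·log₂0.04 = 0.18575
Sum = 1.6482 bits.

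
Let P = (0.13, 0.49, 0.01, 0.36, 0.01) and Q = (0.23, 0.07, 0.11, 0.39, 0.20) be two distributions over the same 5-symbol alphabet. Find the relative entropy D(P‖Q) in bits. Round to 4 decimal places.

1.1492 bits

D(P‖Q) = Σ p·log₂(p/q).
  0.13·log₂(0.13/0.23) = -0.10701
  0.49·log₂(0.49/0.07) = 1.37560
  0.01·log₂(0.01/0.11) = -0.03459
  0.36·log₂(0.36/0.39) = -0.04157
  0.01·log₂(0.01/0.20) = -0.04322
D(P‖Q) = 1.1492 bits.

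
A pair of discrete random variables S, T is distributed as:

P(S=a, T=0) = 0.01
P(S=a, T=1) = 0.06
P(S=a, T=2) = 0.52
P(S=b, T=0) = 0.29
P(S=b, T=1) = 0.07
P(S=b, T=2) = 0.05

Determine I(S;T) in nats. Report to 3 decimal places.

0.374 nats

Marginals: p(S) = (0.5900, 0.4100), p(T) = (0.3000, 0.1300, 0.5700).
I(S;T) = Σ p(x,y)·ln[p(x,y)/(p(x)p(y))].
  (a,0): 0.01·ln(0.0565) = -0.0287
  (a,1): 0.06·ln(0.7823) = -0.0147
  (a,2): 0.52·ln(1.5462) = 0.2266
  (b,0): 0.29·ln(2.3577) = 0.2487
  (b,1): 0.07·ln(1.3133) = 0.0191
  (b,2): 0.05·ln(0.2139) = -0.0771
Sum = 0.374 nats.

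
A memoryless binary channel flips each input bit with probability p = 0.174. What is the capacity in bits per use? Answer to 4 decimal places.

Binary symmetric channel: C = 1 − h₂(ε) where h₂ is the binary entropy function.
h₂(0.174) = −0.174·log₂0.174 − 0.826·log₂0.826 = 0.6668.
C = 1 − 0.6668 = 0.3332 bits per channel use.

0.3332 bits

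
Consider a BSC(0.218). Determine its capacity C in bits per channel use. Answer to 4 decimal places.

0.2435 bits

Binary symmetric channel: C = 1 − h₂(ε) where h₂ is the binary entropy function.
h₂(0.218) = −0.218·log₂0.218 − 0.782·log₂0.782 = 0.7565.
C = 1 − 0.7565 = 0.2435 bits per channel use.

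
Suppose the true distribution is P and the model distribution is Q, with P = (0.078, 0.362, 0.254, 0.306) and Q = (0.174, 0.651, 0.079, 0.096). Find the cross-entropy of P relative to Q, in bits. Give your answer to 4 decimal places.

H(P,Q) = −Σ p·log₂ q.
  −0.078·log₂(0.174) = 0.19678
  −0.362·log₂(0.651) = 0.22418
  −0.254·log₂(0.079) = 0.93015
  −0.306·log₂(0.096) = 1.03453
H(P,Q) = 2.3856 bits.

2.3856 bits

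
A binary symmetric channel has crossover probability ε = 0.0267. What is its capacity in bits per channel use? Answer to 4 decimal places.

0.8224 bits

Binary symmetric channel: C = 1 − h₂(ε) where h₂ is the binary entropy function.
h₂(0.0267) = −0.0267·log₂0.0267 − 0.9733·log₂0.9733 = 0.1776.
C = 1 − 0.1776 = 0.8224 bits per channel use.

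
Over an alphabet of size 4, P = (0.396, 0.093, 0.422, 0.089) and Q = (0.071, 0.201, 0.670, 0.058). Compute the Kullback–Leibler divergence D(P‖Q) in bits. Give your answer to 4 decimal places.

D(P‖Q) = Σ p·log₂(p/q).
  0.396·log₂(0.396/0.071) = 0.98193
  0.093·log₂(0.093/0.201) = -0.10341
  0.422·log₂(0.422/0.670) = -0.28144
  0.089·log₂(0.089/0.058) = 0.05498
D(P‖Q) = 0.6521 bits.

0.6521 bits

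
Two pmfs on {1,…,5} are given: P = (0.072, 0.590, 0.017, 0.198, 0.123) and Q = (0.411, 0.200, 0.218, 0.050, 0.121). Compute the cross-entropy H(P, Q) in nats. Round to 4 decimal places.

1.8924 nats

H(P,Q) = −Σ p·ln q.
  −0.072·ln(0.411) = 0.06402
  −0.590·ln(0.200) = 0.94957
  −0.017·ln(0.218) = 0.02590
  −0.198·ln(0.050) = 0.59315
  −0.123·ln(0.121) = 0.25977
H(P,Q) = 1.8924 nats.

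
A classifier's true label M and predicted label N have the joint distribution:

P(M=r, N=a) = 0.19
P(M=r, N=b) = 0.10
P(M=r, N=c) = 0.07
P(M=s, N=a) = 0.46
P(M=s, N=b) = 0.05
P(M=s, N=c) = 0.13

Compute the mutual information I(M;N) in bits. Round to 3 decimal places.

Marginals: p(M) = (0.3600, 0.6400), p(N) = (0.6500, 0.1500, 0.2000).
I(M;N) = Σ p(x,y)·log₂[p(x,y)/(p(x)p(y))].
  (r,a): 0.19·log₂(0.8120) = -0.0571
  (r,b): 0.10·log₂(1.8519) = 0.0889
  (r,c): 0.07·log₂(0.9722) = -0.0028
  (s,a): 0.46·log₂(1.1058) = 0.0667
  (s,b): 0.05·log₂(0.5208) = -0.0471
  (s,c): 0.13·log₂(1.0156) = 0.0029
Sum = 0.052 bits.

0.052 bits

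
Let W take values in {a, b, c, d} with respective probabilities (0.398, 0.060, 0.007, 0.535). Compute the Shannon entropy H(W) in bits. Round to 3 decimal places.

1.305 bits

H(W) = −Σ p·log₂ p.
  −(0.398)·log₂(0.398) = 0.5290
  −(0.060)·log₂(0.060) = 0.2435
  −(0.007)·log₂(0.007) = 0.0501
  −(0.535)·log₂(0.535) = 0.4828
Sum: 0.5290 + 0.2435 + 0.0501 + 0.4828 = 1.305 bits.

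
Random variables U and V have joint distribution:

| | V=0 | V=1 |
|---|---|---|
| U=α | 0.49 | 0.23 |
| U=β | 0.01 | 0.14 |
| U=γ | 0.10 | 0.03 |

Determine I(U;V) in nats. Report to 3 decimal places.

0.115 nats

Marginals: p(U) = (0.7200, 0.1500, 0.1300), p(V) = (0.6000, 0.4000).
I(U;V) = Σ p(x,y)·ln[p(x,y)/(p(x)p(y))].
  (α,0): 0.49·ln(1.1343) = 0.0617
  (α,1): 0.23·ln(0.7986) = -0.0517
  (β,0): 0.01·ln(0.1111) = -0.0220
  (β,1): 0.14·ln(2.3333) = 0.1186
  (γ,0): 0.10·ln(1.2821) = 0.0248
  (γ,1): 0.03·ln(0.5769) = -0.0165
Sum = 0.115 nats.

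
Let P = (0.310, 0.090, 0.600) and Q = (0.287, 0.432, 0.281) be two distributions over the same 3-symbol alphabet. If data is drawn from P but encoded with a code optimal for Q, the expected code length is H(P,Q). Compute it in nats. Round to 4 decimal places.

1.2241 nats

H(P,Q) = −Σ p·ln q.
  −0.310·ln(0.287) = 0.38696
  −0.090·ln(0.432) = 0.07554
  −0.600·ln(0.281) = 0.76164
H(P,Q) = 1.2241 nats.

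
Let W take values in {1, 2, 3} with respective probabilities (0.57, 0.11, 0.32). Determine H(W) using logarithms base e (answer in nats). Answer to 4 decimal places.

0.9278 nats

H(W) = −Σ p·ln p.
  −(0.57)·ln(0.57) = 0.32041
  −(0.11)·ln(0.11) = 0.24280
  −(0.32)·ln(0.32) = 0.36462
Sum: 0.32041 + 0.24280 + 0.36462 = 0.9278 nats.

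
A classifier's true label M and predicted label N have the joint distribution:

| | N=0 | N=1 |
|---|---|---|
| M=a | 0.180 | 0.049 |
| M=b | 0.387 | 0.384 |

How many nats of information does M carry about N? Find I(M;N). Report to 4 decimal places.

Marginals: p(M) = (0.2290, 0.7710), p(N) = (0.5670, 0.4330).
I(M;N) = Σ p(x,y)·ln[p(x,y)/(p(x)p(y))].
  (a,0): 0.180·ln(1.3863) = 0.05879
  (a,1): 0.049·ln(0.4942) = -0.03454
  (b,0): 0.387·ln(0.8853) = -0.04716
  (b,1): 0.384·ln(1.1502) = 0.05375
Sum = 0.0308 nats.

0.0308 nats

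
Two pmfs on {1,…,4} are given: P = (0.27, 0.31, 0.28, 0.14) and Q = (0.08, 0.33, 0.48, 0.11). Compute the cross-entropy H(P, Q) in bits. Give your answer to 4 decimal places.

H(P,Q) = −Σ p·log₂ q.
  −0.27·log₂(0.08) = 0.98384
  −0.31·log₂(0.33) = 0.49583
  −0.28·log₂(0.48) = 0.29649
  −0.14·log₂(0.11) = 0.44582
H(P,Q) = 2.2220 bits.

2.2220 bits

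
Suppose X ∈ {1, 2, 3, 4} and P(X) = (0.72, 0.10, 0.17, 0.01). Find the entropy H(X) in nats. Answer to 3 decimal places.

H(X) = −Σ p·ln p.
  −(0.72)·ln(0.72) = 0.2365
  −(0.10)·ln(0.10) = 0.2303
  −(0.17)·ln(0.17) = 0.3012
  −(0.01)·ln(0.01) = 0.0461
Sum: 0.2365 + 0.2303 + 0.3012 + 0.0461 = 0.814 nats.

0.814 nats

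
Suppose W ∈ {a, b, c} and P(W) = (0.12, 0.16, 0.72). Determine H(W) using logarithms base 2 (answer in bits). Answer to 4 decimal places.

1.1313 bits

H(W) = −Σ p·log₂ p.
  −(0.12)·log₂(0.12) = 0.36707
  −(0.16)·log₂(0.16) = 0.42302
  −(0.72)·log₂(0.72) = 0.34123
Sum: 0.36707 + 0.42302 + 0.34123 = 1.1313 bits.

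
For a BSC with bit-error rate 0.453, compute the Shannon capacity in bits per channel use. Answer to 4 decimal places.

0.0064 bits

Binary symmetric channel: C = 1 − h₂(ε) where h₂ is the binary entropy function.
h₂(0.453) = −0.453·log₂0.453 − 0.547·log₂0.547 = 0.9936.
C = 1 − 0.9936 = 0.0064 bits per channel use.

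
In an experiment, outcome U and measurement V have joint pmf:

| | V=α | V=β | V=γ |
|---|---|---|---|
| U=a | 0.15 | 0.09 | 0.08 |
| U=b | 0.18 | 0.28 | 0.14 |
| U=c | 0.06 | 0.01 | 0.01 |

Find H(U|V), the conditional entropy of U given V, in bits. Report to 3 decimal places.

1.200 bits

Marginals: p(U) = (0.3200, 0.6000, 0.0800), p(V) = (0.3900, 0.3800, 0.2300).
H(U|V) = Σ p(V) · H(U|V=·).
  V=α: p=0.3900, H(U|V=α) = 1.4605
  V=β: p=0.3800, H(U|V=β) = 0.9549
  V=γ: p=0.2300, H(U|V=γ) = 1.1626
Weighted sum = 1.200 bits.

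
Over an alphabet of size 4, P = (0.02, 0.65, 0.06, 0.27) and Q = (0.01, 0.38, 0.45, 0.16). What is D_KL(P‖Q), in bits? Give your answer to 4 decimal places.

D(P‖Q) = Σ p·log₂(p/q).
  0.02·log₂(0.02/0.01) = 0.02000
  0.65·log₂(0.65/0.38) = 0.50339
  0.06·log₂(0.06/0.45) = -0.17441
  0.27·log₂(0.27/0.16) = 0.20382
D(P‖Q) = 0.5528 bits.

0.5528 bits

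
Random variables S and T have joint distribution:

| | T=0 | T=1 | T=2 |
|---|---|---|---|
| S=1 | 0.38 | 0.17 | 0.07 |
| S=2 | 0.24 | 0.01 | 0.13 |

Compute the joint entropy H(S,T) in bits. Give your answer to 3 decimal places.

H(S,T) = −Σ p(x,y)·log₂ p(x,y) over all 6 cells.
  cell (1,0): −0.38·log₂0.38 = 0.5305
  cell (1,1): −0.17·log₂0.17 = 0.4346
  cell (1,2): −0.07·log₂0.07 = 0.2686
  cell (2,0): −0.24·log₂0.24 = 0.4941
  cell (2,1): −0.01·log₂0.01 = 0.0664
  cell (2,2): −0.13·log₂0.13 = 0.3826
Sum = 2.177 bits.

2.177 bits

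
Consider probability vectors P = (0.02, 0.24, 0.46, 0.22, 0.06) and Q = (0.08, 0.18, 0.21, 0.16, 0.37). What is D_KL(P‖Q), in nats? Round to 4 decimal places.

0.3629 nats

D(P‖Q) = Σ p·ln(p/q).
  0.02·ln(0.02/0.08) = -0.02773
  0.24·ln(0.24/0.18) = 0.06904
  0.46·ln(0.46/0.21) = 0.36069
  0.22·ln(0.22/0.16) = 0.07006
  0.06·ln(0.06/0.37) = -0.10915
D(P‖Q) = 0.3629 nats.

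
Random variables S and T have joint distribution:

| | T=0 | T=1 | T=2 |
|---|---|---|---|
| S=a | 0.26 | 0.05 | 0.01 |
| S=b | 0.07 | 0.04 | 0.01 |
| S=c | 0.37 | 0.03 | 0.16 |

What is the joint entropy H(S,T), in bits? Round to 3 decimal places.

2.414 bits

H(S,T) = −Σ p(x,y)·log₂ p(x,y) over all 9 cells.
  cell (a,0): −0.26·log₂0.26 = 0.5053
  cell (a,1): −0.05·log₂0.05 = 0.2161
  cell (a,2): −0.01·log₂0.01 = 0.0664
  cell (b,0): −0.07·log₂0.07 = 0.2686
  cell (b,1): −0.04·log₂0.04 = 0.1858
  cell (b,2): −0.01·log₂0.01 = 0.0664
  cell (c,0): −0.37·log₂0.37 = 0.5307
  cell (c,1): −0.03·log₂0.03 = 0.1518
  cell (c,2): −0.16·log₂0.16 = 0.4230
Sum = 2.414 bits.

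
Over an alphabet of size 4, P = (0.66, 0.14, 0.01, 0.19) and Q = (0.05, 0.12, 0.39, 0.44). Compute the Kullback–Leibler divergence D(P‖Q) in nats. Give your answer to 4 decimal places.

D(P‖Q) = Σ p·ln(p/q).
  0.66·ln(0.66/0.05) = 1.70294
  0.14·ln(0.14/0.12) = 0.02158
  0.01·ln(0.01/0.39) = -0.03664
  0.19·ln(0.19/0.44) = -0.15955
D(P‖Q) = 1.5283 nats.

1.5283 nats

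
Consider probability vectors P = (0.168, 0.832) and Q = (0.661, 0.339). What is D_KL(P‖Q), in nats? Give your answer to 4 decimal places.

D(P‖Q) = Σ p·ln(p/q).
  0.168·ln(0.168/0.661) = -0.23012
  0.832·ln(0.832/0.339) = 0.74700
D(P‖Q) = 0.5169 nats.

0.5169 nats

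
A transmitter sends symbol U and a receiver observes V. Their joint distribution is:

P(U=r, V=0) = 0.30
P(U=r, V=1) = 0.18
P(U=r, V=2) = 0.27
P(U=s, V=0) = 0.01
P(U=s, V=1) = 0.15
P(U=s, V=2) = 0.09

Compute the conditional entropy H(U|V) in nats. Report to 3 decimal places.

0.474 nats

Marginals: p(U) = (0.7500, 0.2500), p(V) = (0.3100, 0.3300, 0.3600).
H(U|V) = Σ p(V) · H(U|V=·).
  V=0: p=0.3100, H(U|V=0) = 0.1425
  V=1: p=0.3300, H(U|V=1) = 0.6890
  V=2: p=0.3600, H(U|V=2) = 0.5623
Weighted sum = 0.474 nats.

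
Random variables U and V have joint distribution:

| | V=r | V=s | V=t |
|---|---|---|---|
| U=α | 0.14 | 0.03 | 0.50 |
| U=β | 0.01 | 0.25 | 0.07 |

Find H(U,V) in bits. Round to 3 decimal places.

1.884 bits

H(U,V) = −Σ p(x,y)·log₂ p(x,y) over all 6 cells.
  cell (α,r): −0.14·log₂0.14 = 0.3971
  cell (α,s): −0.03·log₂0.03 = 0.1518
  cell (α,t): −0.50·log₂0.50 = 0.5000
  cell (β,r): −0.01·log₂0.01 = 0.0664
  cell (β,s): −0.25·log₂0.25 = 0.5000
  cell (β,t): −0.07·log₂0.07 = 0.2686
Sum = 1.884 bits.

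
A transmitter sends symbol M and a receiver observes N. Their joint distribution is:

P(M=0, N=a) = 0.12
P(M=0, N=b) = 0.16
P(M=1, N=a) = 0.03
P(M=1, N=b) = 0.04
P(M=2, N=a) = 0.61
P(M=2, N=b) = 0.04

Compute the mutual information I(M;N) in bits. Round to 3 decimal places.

Marginals: p(M) = (0.2800, 0.0700, 0.6500), p(N) = (0.7600, 0.2400).
I(M;N) = H(M) + H(N) − H(M,N).
H(M) = 1.1867, H(N) = 0.7950, H(M,N) = 1.7484.
I(M;N) = 1.1867 + 0.7950 − 1.7484 = 0.233 bits.

0.233 bits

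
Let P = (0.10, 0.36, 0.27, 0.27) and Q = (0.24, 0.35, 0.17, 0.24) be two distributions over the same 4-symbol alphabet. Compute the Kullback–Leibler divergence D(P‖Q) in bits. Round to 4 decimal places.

0.1144 bits

D(P‖Q) = Σ p·log₂(p/q).
  0.10·log₂(0.10/0.24) = -0.12630
  0.36·log₂(0.36/0.35) = 0.01463
  0.27·log₂(0.27/0.17) = 0.18020
  0.27·log₂(0.27/0.24) = 0.04588
D(P‖Q) = 0.1144 bits.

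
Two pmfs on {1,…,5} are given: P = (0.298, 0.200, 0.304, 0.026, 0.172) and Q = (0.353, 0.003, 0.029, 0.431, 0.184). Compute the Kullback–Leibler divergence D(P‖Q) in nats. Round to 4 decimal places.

D(P‖Q) = Σ p·ln(p/q).
  0.298·ln(0.298/0.353) = -0.05047
  0.200·ln(0.200/0.003) = 0.83994
  0.304·ln(0.304/0.029) = 0.71432
  0.026·ln(0.026/0.431) = -0.07301
  0.172·ln(0.172/0.184) = -0.01160
D(P‖Q) = 1.4192 nats.

1.4192 nats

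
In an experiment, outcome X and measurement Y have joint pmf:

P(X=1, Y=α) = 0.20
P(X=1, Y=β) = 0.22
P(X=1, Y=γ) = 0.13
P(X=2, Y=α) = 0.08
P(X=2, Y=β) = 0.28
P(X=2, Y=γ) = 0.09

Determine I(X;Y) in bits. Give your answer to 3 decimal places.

0.042 bits

Marginals: p(X) = (0.5500, 0.4500), p(Y) = (0.2800, 0.5000, 0.2200).
I(X;Y) = Σ p(x,y)·log₂[p(x,y)/(p(x)p(y))].
  (1,α): 0.20·log₂(1.2987) = 0.0754
  (1,β): 0.22·log₂(0.8000) = -0.0708
  (1,γ): 0.13·log₂(1.0744) = 0.0135
  (2,α): 0.08·log₂(0.6349) = -0.0524
  (2,β): 0.28·log₂(1.2444) = 0.0883
  (2,γ): 0.09·log₂(0.9091) = -0.0124
Sum = 0.042 bits.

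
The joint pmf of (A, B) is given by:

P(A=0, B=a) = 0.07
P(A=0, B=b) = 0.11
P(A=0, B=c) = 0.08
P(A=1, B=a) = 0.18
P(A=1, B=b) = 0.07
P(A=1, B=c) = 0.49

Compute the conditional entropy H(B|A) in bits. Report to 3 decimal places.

1.302 bits

Marginals: p(A) = (0.2600, 0.7400), p(B) = (0.2500, 0.1800, 0.5700).
H(B|A) = Σ p(A) · H(B|A=·).
  A=0: p=0.2600, H(B|A=0) = 1.5579
  A=1: p=0.7400, H(B|A=1) = 1.2117
Weighted sum = 1.302 bits.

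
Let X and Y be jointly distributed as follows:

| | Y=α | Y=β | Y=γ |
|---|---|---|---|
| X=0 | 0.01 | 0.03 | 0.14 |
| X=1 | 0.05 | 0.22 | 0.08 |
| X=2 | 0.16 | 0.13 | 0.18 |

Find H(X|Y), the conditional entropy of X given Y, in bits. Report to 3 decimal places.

Marginals: p(X) = (0.1800, 0.3500, 0.4700), p(Y) = (0.2200, 0.3800, 0.4000).
H(X|Y) = Σ p(Y) · H(X|Y=·).
  Y=α: p=0.2200, H(X|Y=α) = 1.0226
  Y=β: p=0.3800, H(X|Y=β) = 1.2751
  Y=γ: p=0.4000, H(X|Y=γ) = 1.5129
Weighted sum = 1.315 bits.

1.315 bits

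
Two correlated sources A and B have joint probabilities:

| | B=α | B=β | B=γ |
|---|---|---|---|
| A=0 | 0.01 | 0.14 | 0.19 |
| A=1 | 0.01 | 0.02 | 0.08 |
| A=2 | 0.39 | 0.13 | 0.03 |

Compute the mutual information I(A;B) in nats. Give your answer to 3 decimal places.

0.323 nats

Marginals: p(A) = (0.3400, 0.1100, 0.5500), p(B) = (0.4100, 0.2900, 0.3000).
I(A;B) = H(A) + H(B) − H(A,B).
H(A) = 0.9384, H(B) = 1.0857, H(A,B) = 1.7008.
I(A;B) = 0.9384 + 1.0857 − 1.7008 = 0.323 nats.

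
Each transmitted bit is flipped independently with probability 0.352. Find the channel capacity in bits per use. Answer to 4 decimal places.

0.0642 bits

Binary symmetric channel: C = 1 − h₂(ε) where h₂ is the binary entropy function.
h₂(0.352) = −0.352·log₂0.352 − 0.648·log₂0.648 = 0.9358.
C = 1 − 0.9358 = 0.0642 bits per channel use.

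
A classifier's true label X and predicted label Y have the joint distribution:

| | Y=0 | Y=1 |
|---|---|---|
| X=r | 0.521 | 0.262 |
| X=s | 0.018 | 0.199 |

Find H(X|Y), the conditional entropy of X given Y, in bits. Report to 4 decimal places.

Chain rule: H(X|Y) = H(X,Y) − H(Y).
Marginals: p(X) = (0.7830, 0.2170), p(Y) = (0.5390, 0.4610).
H(X,Y) = 1.5642 bits; H(Y) = 0.9956 bits.
H(X|Y) = 1.5642 − 0.9956 = 0.5686 bits.

0.5686 bits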